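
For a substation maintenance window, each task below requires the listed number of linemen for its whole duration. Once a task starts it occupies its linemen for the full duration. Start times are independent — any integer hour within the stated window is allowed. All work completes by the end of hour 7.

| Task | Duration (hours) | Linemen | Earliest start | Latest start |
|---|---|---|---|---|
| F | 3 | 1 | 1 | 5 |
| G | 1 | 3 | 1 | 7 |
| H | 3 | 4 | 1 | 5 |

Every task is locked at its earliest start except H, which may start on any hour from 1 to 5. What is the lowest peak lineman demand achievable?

4

H@1: h1:8  h2:5  h3:5  h4:0  h5:0  h6:0  h7:0 → peak 8
H@2: h1:4  h2:5  h3:5  h4:4  h5:0  h6:0  h7:0 → peak 5
H@3: h1:4  h2:1  h3:5  h4:4  h5:4  h6:0  h7:0 → peak 5
H@4: h1:4  h2:1  h3:1  h4:4  h5:4  h6:4  h7:0 → peak 4
H@5: h1:4  h2:1  h3:1  h4:0  h5:4  h6:4  h7:4 → peak 4
Best is H@4, peak 4.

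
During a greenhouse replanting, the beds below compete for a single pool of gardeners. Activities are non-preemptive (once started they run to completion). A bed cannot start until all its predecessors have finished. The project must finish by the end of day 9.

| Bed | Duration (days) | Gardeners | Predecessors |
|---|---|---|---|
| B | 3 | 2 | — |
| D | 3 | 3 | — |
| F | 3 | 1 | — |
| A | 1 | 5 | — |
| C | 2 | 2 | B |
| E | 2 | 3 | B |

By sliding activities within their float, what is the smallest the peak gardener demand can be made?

5

Early-start (B@1, D@1, F@1, A@1, C@4, E@4) gives peak 11: d1:11  d2:6  d3:6  d4:5  d5:5  d6:0  d7:0  d8:0  d9:0.
Shift F→4, A→7, E→8.
Schedule B@1, D@1, F@4, A@7, C@4, E@8: d1:5  d2:5  d3:5  d4:3  d5:3  d6:1  d7:5  d8:3  d9:3 — peak 5.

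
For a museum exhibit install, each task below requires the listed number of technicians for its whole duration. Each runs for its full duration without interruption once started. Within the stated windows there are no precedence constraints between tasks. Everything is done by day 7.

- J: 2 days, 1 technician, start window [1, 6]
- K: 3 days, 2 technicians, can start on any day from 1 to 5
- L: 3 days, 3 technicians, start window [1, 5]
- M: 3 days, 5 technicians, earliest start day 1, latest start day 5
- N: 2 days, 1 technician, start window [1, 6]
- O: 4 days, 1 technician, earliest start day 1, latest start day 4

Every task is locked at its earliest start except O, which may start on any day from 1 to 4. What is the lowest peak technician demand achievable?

O@1: d1:13  d2:13  d3:11  d4:1  d5:0  d6:0  d7:0 → peak 13
O@2: d1:12  d2:13  d3:11  d4:1  d5:1  d6:0  d7:0 → peak 13
O@3: d1:12  d2:12  d3:11  d4:1  d5:1  d6:1  d7:0 → peak 12
O@4: d1:12  d2:12  d3:10  d4:1  d5:1  d6:1  d7:1 → peak 12
Best is O@3, peak 12.

12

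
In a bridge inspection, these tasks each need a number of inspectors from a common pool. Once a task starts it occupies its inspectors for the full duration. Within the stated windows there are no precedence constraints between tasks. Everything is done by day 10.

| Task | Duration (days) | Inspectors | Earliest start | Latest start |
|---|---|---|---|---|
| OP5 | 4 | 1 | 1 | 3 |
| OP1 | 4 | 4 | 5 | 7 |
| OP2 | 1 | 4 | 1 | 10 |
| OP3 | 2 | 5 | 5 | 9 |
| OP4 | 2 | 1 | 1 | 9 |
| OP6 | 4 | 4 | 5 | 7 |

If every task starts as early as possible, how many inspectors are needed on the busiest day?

Early-start schedule: OP5@1, OP1@5, OP2@1, OP3@5, OP4@1, OP6@5.
Load per day: day 1: 6, day 2: 2, day 3: 1, day 4: 1, day 5: 13, day 6: 13, day 7: 8, day 8: 8, day 9: 0, day 10: 0.
Peak is 13.

13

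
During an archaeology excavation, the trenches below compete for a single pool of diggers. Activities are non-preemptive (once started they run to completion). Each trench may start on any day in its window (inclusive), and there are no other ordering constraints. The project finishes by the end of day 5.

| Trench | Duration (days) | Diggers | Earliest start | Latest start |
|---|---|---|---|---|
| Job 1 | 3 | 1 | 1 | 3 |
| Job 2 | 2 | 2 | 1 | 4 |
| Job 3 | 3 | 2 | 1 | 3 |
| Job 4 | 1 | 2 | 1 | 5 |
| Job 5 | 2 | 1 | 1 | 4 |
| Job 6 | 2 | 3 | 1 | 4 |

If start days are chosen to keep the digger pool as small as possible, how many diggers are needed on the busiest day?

5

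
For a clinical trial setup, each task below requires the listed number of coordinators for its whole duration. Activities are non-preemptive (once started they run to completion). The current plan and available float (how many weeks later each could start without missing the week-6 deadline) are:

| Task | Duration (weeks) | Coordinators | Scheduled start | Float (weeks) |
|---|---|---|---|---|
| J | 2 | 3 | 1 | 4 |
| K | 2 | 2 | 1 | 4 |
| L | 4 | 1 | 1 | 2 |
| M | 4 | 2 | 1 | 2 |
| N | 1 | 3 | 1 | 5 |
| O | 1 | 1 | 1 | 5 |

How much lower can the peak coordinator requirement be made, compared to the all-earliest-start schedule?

Early-start peak: w1:12  w2:8  w3:3  w4:3  w5:0  w6:0 ⇒ 12.
Leveled (J@1, K@3, L@1, M@3, N@5, O@1): w1:5  w2:4  w3:5  w4:5  w5:5  w6:2 ⇒ 5.
Reduction 12 − 5 = 7.

7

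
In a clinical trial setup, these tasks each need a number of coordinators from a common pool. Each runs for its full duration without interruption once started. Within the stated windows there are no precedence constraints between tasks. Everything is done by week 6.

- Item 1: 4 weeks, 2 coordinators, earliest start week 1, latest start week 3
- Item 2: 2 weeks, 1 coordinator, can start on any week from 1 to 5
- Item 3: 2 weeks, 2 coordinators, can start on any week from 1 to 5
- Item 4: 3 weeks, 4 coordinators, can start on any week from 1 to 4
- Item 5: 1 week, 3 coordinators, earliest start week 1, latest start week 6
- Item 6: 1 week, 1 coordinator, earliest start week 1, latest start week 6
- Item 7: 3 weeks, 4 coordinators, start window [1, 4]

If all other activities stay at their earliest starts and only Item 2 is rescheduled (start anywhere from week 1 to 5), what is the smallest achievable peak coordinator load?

16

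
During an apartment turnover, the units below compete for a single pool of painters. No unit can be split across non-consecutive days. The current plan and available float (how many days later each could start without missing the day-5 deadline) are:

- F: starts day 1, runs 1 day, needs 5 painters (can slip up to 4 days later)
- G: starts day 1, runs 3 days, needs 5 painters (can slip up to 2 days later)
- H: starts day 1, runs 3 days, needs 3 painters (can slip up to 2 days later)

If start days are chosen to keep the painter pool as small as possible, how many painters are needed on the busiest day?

Early-start (F@1, G@1, H@1) gives peak 13: d1:13  d2:8  d3:8  d4:0  d5:0.
Shift G→2.
Schedule F@1, G@2, H@1: d1:8  d2:8  d3:8  d4:5  d5:0 — peak 8.

8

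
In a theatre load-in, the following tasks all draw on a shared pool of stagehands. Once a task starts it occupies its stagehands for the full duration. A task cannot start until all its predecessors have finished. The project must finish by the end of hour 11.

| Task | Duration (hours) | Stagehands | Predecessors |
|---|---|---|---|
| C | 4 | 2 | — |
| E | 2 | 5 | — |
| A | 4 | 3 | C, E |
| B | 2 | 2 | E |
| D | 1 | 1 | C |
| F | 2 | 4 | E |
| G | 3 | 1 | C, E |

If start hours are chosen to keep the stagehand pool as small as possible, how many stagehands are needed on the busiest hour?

Early-start (C@1, E@1, A@5, B@3, D@5, F@3, G@5) gives peak 8: h1:7  h2:7  h3:8  h4:8  h5:5  h6:4  h7:4  h8:3  h9:0  h10:0  h11:0.
Shift C→3, A→7, D→7, F→5, G→7.
Schedule C@3, E@1, A@7, B@3, D@7, F@5, G@7: h1:5  h2:5  h3:4  h4:4  h5:6  h6:6  h7:5  h8:4  h9:4  h10:3  h11:0 — peak 6.

6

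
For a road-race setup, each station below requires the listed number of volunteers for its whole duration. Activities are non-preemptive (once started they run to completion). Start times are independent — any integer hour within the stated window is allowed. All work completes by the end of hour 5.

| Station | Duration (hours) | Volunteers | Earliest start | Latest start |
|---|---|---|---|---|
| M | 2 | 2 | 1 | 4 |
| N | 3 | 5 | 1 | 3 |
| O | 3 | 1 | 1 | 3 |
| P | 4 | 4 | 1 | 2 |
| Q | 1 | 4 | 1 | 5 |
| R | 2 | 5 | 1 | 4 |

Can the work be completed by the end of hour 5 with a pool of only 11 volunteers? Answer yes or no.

Schedule M@1, N@1, O@3, P@1, Q@5, R@4: h1:11  h2:11  h3:10  h4:10  h5:10 — peak 11 ≤ 11.

yes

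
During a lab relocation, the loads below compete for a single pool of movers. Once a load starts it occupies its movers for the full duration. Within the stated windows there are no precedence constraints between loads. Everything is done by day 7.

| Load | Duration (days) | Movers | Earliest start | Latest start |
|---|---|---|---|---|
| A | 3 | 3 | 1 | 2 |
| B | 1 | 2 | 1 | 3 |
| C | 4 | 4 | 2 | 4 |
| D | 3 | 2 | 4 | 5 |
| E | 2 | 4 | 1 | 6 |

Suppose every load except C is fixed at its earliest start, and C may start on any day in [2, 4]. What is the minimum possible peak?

9

C@2: d1:9  d2:11  d3:7  d4:6  d5:6  d6:2  d7:0 → peak 11
C@3: d1:9  d2:7  d3:7  d4:6  d5:6  d6:6  d7:0 → peak 9
C@4: d1:9  d2:7  d3:3  d4:6  d5:6  d6:6  d7:4 → peak 9
Best is C@3, peak 9.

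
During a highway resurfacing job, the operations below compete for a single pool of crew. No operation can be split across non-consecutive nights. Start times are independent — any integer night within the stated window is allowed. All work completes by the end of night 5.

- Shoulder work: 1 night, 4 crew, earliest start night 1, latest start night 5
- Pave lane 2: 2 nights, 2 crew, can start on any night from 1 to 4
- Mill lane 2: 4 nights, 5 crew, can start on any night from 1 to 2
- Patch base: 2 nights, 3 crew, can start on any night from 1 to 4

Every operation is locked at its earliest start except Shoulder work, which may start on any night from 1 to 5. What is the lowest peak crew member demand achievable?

10

Shoulder work@1: n1:14  n2:10  n3:5  n4:5  n5:0 → peak 14
Shoulder work@2: n1:10  n2:14  n3:5  n4:5  n5:0 → peak 14
Shoulder work@3: n1:10  n2:10  n3:9  n4:5  n5:0 → peak 10
Shoulder work@4: n1:10  n2:10  n3:5  n4:9  n5:0 → peak 10
Shoulder work@5: n1:10  n2:10  n3:5  n4:5  n5:4 → peak 10
Best is Shoulder work@3, peak 10.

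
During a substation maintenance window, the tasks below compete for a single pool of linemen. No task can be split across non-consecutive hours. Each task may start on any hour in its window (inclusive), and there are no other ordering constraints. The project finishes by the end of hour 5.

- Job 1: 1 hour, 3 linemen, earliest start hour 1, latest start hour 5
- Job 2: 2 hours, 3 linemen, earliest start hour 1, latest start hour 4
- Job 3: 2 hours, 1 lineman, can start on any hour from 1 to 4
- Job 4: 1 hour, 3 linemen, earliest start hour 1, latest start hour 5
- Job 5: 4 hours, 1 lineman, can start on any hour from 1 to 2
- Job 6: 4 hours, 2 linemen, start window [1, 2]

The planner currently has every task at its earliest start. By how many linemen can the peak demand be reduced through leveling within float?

7

Early-start peak: h1:13  h2:7  h3:3  h4:3  h5:0 ⇒ 13.
Leveled (Job 1@1, Job 2@1, Job 3@3, Job 4@5, Job 5@2, Job 6@2): h1:6  h2:6  h3:4  h4:4  h5:6 ⇒ 6.
Reduction 13 − 6 = 7.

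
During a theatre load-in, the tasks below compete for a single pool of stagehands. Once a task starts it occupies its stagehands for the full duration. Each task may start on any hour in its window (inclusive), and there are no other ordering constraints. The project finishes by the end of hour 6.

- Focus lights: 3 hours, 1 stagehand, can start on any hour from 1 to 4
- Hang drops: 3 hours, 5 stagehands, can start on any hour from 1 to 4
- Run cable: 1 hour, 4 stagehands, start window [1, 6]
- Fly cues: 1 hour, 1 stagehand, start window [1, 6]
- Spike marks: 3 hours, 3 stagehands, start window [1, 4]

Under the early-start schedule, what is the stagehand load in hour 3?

9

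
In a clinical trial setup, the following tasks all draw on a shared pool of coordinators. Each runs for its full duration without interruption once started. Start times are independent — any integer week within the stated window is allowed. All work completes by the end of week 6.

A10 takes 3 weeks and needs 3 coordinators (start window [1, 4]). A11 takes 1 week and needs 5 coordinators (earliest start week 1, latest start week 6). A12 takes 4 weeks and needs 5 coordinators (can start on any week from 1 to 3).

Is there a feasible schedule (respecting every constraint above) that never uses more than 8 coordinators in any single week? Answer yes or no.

yes

Schedule A10@1, A11@1, A12@2: w1:8  w2:8  w3:8  w4:5  w5:5  w6:0 — peak 8 ≤ 8.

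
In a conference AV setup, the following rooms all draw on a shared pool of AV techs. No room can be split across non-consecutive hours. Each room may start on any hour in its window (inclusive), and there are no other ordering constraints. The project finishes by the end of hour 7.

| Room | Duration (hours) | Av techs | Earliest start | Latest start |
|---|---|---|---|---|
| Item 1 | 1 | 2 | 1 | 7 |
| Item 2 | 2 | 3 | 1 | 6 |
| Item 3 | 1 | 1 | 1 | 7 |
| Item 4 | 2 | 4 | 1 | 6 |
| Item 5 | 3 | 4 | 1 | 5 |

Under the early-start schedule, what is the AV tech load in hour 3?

4

At early start, hour 3 has: Item 5.
Demand: 4 = 4.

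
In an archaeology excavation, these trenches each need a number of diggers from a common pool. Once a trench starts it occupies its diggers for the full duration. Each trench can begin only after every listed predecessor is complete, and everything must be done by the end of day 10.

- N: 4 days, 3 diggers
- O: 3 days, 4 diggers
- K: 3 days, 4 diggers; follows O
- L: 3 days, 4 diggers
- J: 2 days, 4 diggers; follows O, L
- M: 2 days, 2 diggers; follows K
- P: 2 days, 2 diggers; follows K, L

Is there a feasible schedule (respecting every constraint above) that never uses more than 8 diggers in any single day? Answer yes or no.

Schedule N@1, O@1, K@4, L@5, J@8, M@7, P@8: d1:7  d2:7  d3:7  d4:7  d5:8  d6:8  d7:6  d8:8  d9:6  d10:0 — peak 8 ≤ 8.

yes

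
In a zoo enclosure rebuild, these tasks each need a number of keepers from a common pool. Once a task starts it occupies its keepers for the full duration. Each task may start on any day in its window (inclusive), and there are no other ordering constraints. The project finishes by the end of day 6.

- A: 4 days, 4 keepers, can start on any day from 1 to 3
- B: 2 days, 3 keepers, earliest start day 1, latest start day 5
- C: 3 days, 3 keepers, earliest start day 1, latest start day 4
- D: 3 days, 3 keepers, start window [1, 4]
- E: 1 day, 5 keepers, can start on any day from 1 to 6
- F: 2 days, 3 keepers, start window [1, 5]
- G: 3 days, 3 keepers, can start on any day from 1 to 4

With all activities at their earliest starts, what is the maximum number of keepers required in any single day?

24

Early-start schedule: A@1, B@1, C@1, D@1, E@1, F@1, G@1.
Load per day: day 1: 24, day 2: 19, day 3: 13, day 4: 4, day 5: 0, day 6: 0.
Peak is 24.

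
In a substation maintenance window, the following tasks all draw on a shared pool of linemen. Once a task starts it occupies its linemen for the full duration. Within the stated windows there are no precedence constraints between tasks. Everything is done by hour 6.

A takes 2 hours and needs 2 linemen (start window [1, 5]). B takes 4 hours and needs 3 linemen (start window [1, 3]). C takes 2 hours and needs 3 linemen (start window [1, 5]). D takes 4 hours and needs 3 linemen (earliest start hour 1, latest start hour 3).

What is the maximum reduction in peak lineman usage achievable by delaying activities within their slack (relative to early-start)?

Early-start peak: h1:11  h2:11  h3:6  h4:6  h5:0  h6:0 ⇒ 11.
Leveled (A@1, B@1, C@5, D@3): h1:5  h2:5  h3:6  h4:6  h5:6  h6:6 ⇒ 6.
Reduction 11 − 6 = 5.

5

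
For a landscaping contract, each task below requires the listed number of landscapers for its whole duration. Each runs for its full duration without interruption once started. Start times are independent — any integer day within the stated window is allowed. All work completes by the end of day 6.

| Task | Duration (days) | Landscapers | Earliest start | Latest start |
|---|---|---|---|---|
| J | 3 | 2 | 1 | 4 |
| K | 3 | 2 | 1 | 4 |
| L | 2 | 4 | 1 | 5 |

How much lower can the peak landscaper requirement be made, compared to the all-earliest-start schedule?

Early-start peak: d1:8  d2:8  d3:4  d4:0  d5:0  d6:0 ⇒ 8.
Leveled (J@1, K@1, L@4): d1:4  d2:4  d3:4  d4:4  d5:4  d6:0 ⇒ 4.
Reduction 8 − 4 = 4.

4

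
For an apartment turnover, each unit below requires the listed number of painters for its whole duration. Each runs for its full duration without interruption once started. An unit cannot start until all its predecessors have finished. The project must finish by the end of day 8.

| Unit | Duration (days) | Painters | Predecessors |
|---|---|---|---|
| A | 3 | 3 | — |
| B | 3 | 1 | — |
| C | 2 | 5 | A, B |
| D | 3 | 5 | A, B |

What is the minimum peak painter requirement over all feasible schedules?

Early-start (A@1, B@1, C@4, D@4) gives peak 10: d1:4  d2:4  d3:4  d4:10  d5:10  d6:5  d7:0  d8:0.
Shift D→6.
Schedule A@1, B@1, C@4, D@6: d1:4  d2:4  d3:4  d4:5  d5:5  d6:5  d7:5  d8:5 — peak 5.
Total painter-days = 37 over 8 days ⇒ peak ≥ ⌈37/8⌉ = 5, so 5 is optimal.

5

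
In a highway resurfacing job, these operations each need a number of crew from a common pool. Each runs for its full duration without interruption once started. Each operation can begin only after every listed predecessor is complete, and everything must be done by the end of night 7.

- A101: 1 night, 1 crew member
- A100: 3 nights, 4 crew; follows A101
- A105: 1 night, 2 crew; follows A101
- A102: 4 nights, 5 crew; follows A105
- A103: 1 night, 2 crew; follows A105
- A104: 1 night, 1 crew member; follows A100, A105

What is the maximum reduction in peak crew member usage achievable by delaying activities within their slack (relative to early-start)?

Early-start peak: n1:1  n2:6  n3:11  n4:9  n5:6  n6:5  n7:0 ⇒ 11.
Leveled (A101@1, A100@2, A105@2, A102@3, A103@5, A104@5): n1:1  n2:6  n3:9  n4:9  n5:8  n6:5  n7:0 ⇒ 9.
Reduction 11 − 9 = 2.

2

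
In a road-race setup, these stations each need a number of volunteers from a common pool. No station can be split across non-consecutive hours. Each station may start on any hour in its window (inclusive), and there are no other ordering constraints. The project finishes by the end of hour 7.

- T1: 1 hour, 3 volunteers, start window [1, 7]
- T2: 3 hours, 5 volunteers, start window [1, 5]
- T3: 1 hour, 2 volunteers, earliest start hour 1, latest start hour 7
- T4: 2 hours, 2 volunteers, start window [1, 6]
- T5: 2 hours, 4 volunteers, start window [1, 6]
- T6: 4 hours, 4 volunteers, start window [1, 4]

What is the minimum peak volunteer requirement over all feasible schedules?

8

Early-start (T1@1, T2@1, T3@1, T4@1, T5@1, T6@1) gives peak 20: h1:20  h2:15  h3:9  h4:4  h5:0  h6:0  h7:0.
Shift T3→2, T4→3, T5→5, T6→4.
Schedule T1@1, T2@1, T3@2, T4@3, T5@5, T6@4: h1:8  h2:7  h3:7  h4:6  h5:8  h6:8  h7:4 — peak 8.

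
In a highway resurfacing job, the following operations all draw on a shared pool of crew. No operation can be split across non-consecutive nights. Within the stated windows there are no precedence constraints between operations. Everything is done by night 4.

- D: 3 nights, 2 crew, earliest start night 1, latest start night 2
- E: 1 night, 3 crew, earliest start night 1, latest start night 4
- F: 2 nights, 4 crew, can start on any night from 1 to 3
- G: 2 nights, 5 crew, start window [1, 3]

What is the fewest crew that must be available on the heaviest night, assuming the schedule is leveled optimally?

Early-start (D@1, E@1, F@1, G@1) gives peak 14: n1:14  n2:11  n3:2  n4:0.
Shift E→4, F→3.
Schedule D@1, E@4, F@3, G@1: n1:7  n2:7  n3:6  n4:7 — peak 7.
Total crew member-nights = 27 over 4 nights ⇒ peak ≥ ⌈27/4⌉ = 7, so 7 is optimal.

7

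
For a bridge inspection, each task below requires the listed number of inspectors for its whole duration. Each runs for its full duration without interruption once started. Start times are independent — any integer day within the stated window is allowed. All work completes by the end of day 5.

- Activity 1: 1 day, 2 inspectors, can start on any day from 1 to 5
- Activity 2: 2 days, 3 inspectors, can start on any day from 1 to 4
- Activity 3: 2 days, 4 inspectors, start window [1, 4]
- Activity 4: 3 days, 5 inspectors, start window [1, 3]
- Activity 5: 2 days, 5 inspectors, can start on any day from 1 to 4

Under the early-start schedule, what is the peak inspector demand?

19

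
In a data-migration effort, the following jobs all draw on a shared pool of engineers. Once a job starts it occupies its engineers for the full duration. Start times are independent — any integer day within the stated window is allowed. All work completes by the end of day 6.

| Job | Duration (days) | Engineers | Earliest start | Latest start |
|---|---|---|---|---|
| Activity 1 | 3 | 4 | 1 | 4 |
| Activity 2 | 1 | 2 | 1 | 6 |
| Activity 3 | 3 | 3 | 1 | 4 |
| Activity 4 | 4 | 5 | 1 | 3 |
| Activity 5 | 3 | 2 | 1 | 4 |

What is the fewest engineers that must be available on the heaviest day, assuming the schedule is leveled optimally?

10

Early-start (Activity 1@1, Activity 2@1, Activity 3@1, Activity 4@1, Activity 5@1) gives peak 16: d1:16  d2:14  d3:14  d4:5  d5:0  d6:0.
Shift Activity 3→4, Activity 4→2, Activity 5→4.
Schedule Activity 1@1, Activity 2@1, Activity 3@4, Activity 4@2, Activity 5@4: d1:6  d2:9  d3:9  d4:10  d5:10  d6:5 — peak 10.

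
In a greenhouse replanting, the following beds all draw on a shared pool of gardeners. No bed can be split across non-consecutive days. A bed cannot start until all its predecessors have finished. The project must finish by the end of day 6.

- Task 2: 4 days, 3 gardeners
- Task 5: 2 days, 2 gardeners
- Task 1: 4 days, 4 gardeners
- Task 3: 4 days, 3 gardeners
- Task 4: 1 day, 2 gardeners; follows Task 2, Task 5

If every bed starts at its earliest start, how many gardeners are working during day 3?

At early start, day 3 has: Task 2, Task 1, Task 3.
Demand: 3 + 4 + 3 = 10.

10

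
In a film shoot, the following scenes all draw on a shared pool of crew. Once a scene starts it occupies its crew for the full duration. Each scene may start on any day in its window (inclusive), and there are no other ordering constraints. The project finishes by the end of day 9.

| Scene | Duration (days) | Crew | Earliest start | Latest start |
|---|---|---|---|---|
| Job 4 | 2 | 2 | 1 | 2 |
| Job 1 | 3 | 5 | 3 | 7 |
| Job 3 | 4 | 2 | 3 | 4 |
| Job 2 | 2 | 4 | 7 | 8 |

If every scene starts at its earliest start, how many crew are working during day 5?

At early start, day 5 has: Job 1, Job 3.
Demand: 5 + 2 = 7.

7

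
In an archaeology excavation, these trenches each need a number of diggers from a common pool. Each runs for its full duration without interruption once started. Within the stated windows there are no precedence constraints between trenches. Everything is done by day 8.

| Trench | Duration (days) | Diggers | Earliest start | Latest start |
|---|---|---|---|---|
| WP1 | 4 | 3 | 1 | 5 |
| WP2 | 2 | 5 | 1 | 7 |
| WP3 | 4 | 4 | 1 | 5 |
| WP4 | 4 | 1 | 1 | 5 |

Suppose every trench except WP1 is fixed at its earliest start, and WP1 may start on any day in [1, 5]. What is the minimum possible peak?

WP1@1: d1:13  d2:13  d3:8  d4:8  d5:0  d6:0  d7:0  d8:0 → peak 13
WP1@2: d1:10  d2:13  d3:8  d4:8  d5:3  d6:0  d7:0  d8:0 → peak 13
WP1@3: d1:10  d2:10  d3:8  d4:8  d5:3  d6:3  d7:0  d8:0 → peak 10
WP1@4: d1:10  d2:10  d3:5  d4:8  d5:3  d6:3  d7:3  d8:0 → peak 10
WP1@5: d1:10  d2:10  d3:5  d4:5  d5:3  d6:3  d7:3  d8:3 → peak 10
Best is WP1@3, peak 10.

10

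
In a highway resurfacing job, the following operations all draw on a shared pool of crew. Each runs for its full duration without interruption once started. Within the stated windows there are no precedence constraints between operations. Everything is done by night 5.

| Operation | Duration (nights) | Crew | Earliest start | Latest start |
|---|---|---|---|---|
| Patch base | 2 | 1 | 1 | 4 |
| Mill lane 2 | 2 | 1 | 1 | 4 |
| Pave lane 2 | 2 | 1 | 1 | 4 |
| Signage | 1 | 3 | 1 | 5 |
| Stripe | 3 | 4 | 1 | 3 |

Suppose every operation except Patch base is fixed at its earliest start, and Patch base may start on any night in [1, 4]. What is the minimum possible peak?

Patch base@1: n1:10  n2:7  n3:4  n4:0  n5:0 → peak 10
Patch base@2: n1:9  n2:7  n3:5  n4:0  n5:0 → peak 9
Patch base@3: n1:9  n2:6  n3:5  n4:1  n5:0 → peak 9
Patch base@4: n1:9  n2:6  n3:4  n4:1  n5:1 → peak 9
Best is Patch base@2, peak 9.

9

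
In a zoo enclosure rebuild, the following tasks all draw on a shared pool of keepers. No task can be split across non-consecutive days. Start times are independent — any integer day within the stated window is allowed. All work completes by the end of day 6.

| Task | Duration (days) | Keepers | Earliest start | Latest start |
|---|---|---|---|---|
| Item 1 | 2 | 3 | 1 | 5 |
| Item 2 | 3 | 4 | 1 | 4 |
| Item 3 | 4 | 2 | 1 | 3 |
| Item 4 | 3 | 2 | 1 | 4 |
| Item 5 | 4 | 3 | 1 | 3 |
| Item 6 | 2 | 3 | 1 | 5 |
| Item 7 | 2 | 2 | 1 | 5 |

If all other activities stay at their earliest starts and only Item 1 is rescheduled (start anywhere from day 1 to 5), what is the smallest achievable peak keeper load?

Item 1@1: d1:19  d2:19  d3:11  d4:5  d5:0  d6:0 → peak 19
Item 1@2: d1:16  d2:19  d3:14  d4:5  d5:0  d6:0 → peak 19
Item 1@3: d1:16  d2:16  d3:14  d4:8  d5:0  d6:0 → peak 16
Item 1@4: d1:16  d2:16  d3:11  d4:8  d5:3  d6:0 → peak 16
Item 1@5: d1:16  d2:16  d3:11  d4:5  d5:3  d6:3 → peak 16
Best is Item 1@3, peak 16.

16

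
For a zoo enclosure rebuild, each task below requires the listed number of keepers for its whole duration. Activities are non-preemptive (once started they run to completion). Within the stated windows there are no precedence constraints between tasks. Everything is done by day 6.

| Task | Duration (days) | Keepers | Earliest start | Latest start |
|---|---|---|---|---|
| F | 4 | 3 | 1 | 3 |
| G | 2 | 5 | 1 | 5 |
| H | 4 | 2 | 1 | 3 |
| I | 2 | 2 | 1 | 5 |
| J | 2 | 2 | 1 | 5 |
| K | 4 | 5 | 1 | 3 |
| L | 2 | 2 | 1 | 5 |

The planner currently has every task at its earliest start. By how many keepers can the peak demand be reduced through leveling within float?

Early-start peak: d1:21  d2:21  d3:10  d4:10  d5:0  d6:0 ⇒ 21.
Leveled (F@1, G@1, H@1, I@5, J@5, K@3, L@5): d1:10  d2:10  d3:10  d4:10  d5:11  d6:11 ⇒ 11.
Reduction 21 − 11 = 10.

10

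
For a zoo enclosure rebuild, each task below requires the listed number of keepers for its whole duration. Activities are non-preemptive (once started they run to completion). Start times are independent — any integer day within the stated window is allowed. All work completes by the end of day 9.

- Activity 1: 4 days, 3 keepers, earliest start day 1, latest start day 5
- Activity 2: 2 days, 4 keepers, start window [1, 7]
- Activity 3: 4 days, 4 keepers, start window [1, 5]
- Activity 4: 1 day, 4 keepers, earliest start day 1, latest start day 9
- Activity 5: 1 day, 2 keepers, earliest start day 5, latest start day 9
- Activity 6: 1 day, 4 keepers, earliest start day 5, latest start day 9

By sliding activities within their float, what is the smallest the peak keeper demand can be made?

7

Early-start (Activity 1@1, Activity 2@1, Activity 3@1, Activity 4@1, Activity 5@5, Activity 6@5) gives peak 15: d1:15  d2:11  d3:7  d4:7  d5:6  d6:0  d7:0  d8:0  d9:0.
Shift Activity 3→3, Activity 4→7, Activity 6→8.
Schedule Activity 1@1, Activity 2@1, Activity 3@3, Activity 4@7, Activity 5@5, Activity 6@8: d1:7  d2:7  d3:7  d4:7  d5:6  d6:4  d7:4  d8:4  d9:0 — peak 7.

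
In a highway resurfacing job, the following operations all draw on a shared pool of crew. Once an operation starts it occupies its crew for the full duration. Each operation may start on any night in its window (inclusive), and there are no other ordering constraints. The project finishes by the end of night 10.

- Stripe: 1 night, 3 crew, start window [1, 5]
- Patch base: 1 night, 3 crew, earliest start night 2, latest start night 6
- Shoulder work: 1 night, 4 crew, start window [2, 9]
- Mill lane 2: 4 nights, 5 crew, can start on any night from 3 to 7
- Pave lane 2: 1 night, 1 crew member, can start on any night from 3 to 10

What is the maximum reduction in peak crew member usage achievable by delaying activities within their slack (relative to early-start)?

2

Early-start peak: n1:3  n2:7  n3:6  n4:5  n5:5  n6:5  n7:0  n8:0  n9:0  n10:0 ⇒ 7.
Leveled (Stripe@1, Patch base@2, Shoulder work@3, Mill lane 2@4, Pave lane 2@3): n1:3  n2:3  n3:5  n4:5  n5:5  n6:5  n7:5  n8:0  n9:0  n10:0 ⇒ 5.
Reduction 7 − 5 = 2.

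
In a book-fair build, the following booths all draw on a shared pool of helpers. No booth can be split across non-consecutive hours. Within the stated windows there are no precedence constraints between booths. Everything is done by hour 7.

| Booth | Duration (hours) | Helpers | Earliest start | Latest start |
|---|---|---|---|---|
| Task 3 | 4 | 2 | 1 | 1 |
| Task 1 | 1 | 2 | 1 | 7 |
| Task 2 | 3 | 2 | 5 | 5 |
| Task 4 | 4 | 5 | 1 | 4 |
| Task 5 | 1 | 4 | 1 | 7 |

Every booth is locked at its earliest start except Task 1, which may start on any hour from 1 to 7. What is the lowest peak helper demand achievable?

11

Task 1@1: h1:13  h2:7  h3:7  h4:7  h5:2  h6:2  h7:2 → peak 13
Task 1@2: h1:11  h2:9  h3:7  h4:7  h5:2  h6:2  h7:2 → peak 11
Task 1@3: h1:11  h2:7  h3:9  h4:7  h5:2  h6:2  h7:2 → peak 11
Task 1@4: h1:11  h2:7  h3:7  h4:9  h5:2  h6:2  h7:2 → peak 11
Task 1@5: h1:11  h2:7  h3:7  h4:7  h5:4  h6:2  h7:2 → peak 11
Task 1@6: h1:11  h2:7  h3:7  h4:7  h5:2  h6:4  h7:2 → peak 11
Task 1@7: h1:11  h2:7  h3:7  h4:7  h5:2  h6:2  h7:4 → peak 11
Best is Task 1@2, peak 11.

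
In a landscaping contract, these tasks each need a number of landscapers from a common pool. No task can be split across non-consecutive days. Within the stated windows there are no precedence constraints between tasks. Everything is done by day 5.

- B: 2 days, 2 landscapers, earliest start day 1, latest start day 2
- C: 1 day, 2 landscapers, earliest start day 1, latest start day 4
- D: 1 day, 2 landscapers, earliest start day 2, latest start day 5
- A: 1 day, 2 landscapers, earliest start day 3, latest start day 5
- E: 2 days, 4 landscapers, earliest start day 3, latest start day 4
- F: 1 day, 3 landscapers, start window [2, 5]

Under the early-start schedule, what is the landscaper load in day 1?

4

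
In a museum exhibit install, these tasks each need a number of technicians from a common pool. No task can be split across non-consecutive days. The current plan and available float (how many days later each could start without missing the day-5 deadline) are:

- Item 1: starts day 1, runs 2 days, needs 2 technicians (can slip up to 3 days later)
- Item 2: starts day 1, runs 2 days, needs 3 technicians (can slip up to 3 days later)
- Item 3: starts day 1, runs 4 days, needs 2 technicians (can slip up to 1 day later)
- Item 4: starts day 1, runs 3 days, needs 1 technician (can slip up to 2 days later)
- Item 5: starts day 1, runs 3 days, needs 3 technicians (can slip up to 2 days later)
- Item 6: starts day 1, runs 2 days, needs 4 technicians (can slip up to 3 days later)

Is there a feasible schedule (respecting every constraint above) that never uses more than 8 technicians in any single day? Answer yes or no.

The minimum achievable peak is 9; 8 < 9, so no feasible schedule stays within the cap.

no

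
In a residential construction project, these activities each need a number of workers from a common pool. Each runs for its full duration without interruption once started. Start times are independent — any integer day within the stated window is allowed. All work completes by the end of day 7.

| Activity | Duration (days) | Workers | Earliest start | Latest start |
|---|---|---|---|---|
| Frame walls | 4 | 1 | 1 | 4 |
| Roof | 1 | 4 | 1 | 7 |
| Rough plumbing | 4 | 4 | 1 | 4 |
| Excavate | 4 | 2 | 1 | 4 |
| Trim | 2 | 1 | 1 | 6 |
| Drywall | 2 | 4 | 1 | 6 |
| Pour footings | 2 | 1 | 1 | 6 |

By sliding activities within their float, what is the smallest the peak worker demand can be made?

Early-start (Frame walls@1, Roof@1, Rough plumbing@1, Excavate@1, Trim@1, Drywall@1, Pour footings@1) gives peak 17: d1:17  d2:13  d3:7  d4:7  d5:0  d6:0  d7:0.
Shift Rough plumbing→2, Trim→5, Drywall→6, Pour footings→5.
Schedule Frame walls@1, Roof@1, Rough plumbing@2, Excavate@1, Trim@5, Drywall@6, Pour footings@5: d1:7  d2:7  d3:7  d4:7  d5:6  d6:6  d7:4 — peak 7.
Total worker-days = 44 over 7 days ⇒ peak ≥ ⌈44/7⌉ = 7, so 7 is optimal.

7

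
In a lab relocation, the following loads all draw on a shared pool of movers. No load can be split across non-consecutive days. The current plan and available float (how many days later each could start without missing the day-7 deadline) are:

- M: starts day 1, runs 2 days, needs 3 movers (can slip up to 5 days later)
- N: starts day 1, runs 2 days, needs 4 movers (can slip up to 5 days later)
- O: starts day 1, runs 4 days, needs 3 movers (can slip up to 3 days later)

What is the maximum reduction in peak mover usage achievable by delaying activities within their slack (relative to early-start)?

4

Early-start peak: d1:10  d2:10  d3:3  d4:3  d5:0  d6:0  d7:0 ⇒ 10.
Leveled (M@1, N@5, O@1): d1:6  d2:6  d3:3  d4:3  d5:4  d6:4  d7:0 ⇒ 6.
Reduction 10 − 6 = 4.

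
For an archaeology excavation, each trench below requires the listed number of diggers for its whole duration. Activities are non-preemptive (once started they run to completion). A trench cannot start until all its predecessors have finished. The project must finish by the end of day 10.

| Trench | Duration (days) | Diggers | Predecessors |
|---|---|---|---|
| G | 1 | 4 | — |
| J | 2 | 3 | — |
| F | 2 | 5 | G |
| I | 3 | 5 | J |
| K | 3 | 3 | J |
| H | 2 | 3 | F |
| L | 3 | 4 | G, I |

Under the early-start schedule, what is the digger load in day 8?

4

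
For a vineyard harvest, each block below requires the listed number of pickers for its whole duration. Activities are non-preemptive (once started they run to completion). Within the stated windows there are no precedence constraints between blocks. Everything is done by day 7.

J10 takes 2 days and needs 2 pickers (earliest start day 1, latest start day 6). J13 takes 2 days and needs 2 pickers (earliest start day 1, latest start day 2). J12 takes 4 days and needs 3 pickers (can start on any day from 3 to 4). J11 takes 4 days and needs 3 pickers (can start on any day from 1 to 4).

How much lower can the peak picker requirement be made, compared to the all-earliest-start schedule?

1

Early-start peak: d1:7  d2:7  d3:6  d4:6  d5:3  d6:3  d7:0 ⇒ 7.
Leveled (J10@1, J13@1, J12@3, J11@3): d1:4  d2:4  d3:6  d4:6  d5:6  d6:6  d7:0 ⇒ 6.
Reduction 7 − 6 = 1.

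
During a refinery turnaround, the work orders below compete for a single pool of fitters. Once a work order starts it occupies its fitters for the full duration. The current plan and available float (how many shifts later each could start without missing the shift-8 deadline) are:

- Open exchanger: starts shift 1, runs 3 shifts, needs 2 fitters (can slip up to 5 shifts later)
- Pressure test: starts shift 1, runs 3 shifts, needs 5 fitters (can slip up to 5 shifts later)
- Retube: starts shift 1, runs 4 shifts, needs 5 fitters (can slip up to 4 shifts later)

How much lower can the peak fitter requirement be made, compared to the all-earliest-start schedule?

Early-start peak: s1:12  s2:12  s3:12  s4:5  s5:0  s6:0  s7:0  s8:0 ⇒ 12.
Leveled (Open exchanger@1, Pressure test@1, Retube@4): s1:7  s2:7  s3:7  s4:5  s5:5  s6:5  s7:5  s8:0 ⇒ 7.
Reduction 12 − 7 = 5.

5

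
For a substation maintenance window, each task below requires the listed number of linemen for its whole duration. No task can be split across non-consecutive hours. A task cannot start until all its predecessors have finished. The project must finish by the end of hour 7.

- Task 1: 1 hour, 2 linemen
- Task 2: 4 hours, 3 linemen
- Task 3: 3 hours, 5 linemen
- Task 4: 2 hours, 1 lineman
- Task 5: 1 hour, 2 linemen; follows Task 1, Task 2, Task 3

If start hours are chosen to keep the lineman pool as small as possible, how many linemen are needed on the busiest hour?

Early-start (Task 1@1, Task 2@1, Task 3@1, Task 4@1, Task 5@5) gives peak 11: h1:11  h2:9  h3:8  h4:3  h5:2  h6:0  h7:0.
Shift Task 3→2, Task 4→5.
Schedule Task 1@1, Task 2@1, Task 3@2, Task 4@5, Task 5@5: h1:5  h2:8  h3:8  h4:8  h5:3  h6:1  h7:0 — peak 8.

8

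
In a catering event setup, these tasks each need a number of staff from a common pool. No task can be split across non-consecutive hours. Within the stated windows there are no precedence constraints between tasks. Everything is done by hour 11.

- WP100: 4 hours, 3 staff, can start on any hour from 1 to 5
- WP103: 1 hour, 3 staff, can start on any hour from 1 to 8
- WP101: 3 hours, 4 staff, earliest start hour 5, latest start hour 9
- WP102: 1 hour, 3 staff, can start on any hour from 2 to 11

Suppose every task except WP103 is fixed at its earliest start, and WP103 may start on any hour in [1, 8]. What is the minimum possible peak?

6

WP103@1: h1:6  h2:6  h3:3  h4:3  h5:4  h6:4  h7:4  h8:0  h9:0  h10:0  h11:0 → peak 6
WP103@2: h1:3  h2:9  h3:3  h4:3  h5:4  h6:4  h7:4  h8:0  h9:0  h10:0  h11:0 → peak 9
WP103@3: h1:3  h2:6  h3:6  h4:3  h5:4  h6:4  h7:4  h8:0  h9:0  h10:0  h11:0 → peak 6
WP103@4: h1:3  h2:6  h3:3  h4:6  h5:4  h6:4  h7:4  h8:0  h9:0  h10:0  h11:0 → peak 6
WP103@5: h1:3  h2:6  h3:3  h4:3  h5:7  h6:4  h7:4  h8:0  h9:0  h10:0  h11:0 → peak 7
WP103@6: h1:3  h2:6  h3:3  h4:3  h5:4  h6:7  h7:4  h8:0  h9:0  h10:0  h11:0 → peak 7
WP103@7: h1:3  h2:6  h3:3  h4:3  h5:4  h6:4  h7:7  h8:0  h9:0  h10:0  h11:0 → peak 7
WP103@8: h1:3  h2:6  h3:3  h4:3  h5:4  h6:4  h7:4  h8:3  h9:0  h10:0  h11:0 → peak 6
Best is WP103@1, peak 6.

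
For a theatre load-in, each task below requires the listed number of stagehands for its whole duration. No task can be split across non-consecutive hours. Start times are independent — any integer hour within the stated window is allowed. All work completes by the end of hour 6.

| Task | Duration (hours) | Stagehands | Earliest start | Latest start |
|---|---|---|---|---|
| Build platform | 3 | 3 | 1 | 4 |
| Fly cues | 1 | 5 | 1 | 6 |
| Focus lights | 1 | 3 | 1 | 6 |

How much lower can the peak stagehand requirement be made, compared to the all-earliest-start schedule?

6

Early-start peak: h1:11  h2:3  h3:3  h4:0  h5:0  h6:0 ⇒ 11.
Leveled (Build platform@1, Fly cues@4, Focus lights@5): h1:3  h2:3  h3:3  h4:5  h5:3  h6:0 ⇒ 5.
Reduction 11 − 5 = 6.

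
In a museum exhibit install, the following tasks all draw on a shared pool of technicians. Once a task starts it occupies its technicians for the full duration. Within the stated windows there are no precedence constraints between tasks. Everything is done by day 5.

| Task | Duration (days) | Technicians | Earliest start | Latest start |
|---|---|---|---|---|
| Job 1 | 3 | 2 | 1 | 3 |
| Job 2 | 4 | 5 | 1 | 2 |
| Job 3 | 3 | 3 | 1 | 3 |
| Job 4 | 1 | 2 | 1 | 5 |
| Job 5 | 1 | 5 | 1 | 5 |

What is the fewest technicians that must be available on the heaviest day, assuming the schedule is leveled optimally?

10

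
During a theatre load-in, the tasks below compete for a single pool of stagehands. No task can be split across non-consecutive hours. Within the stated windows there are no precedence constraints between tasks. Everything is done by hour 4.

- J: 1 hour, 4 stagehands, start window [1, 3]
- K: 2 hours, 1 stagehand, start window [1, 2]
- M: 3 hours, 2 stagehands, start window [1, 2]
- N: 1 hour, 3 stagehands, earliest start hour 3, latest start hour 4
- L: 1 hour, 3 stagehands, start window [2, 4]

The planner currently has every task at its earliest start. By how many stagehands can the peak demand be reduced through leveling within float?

Early-start peak: h1:7  h2:6  h3:5  h4:0 ⇒ 7.
Leveled (J@1, K@1, M@2, N@3, L@4): h1:5  h2:3  h3:5  h4:5 ⇒ 5.
Reduction 7 − 5 = 2.

2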